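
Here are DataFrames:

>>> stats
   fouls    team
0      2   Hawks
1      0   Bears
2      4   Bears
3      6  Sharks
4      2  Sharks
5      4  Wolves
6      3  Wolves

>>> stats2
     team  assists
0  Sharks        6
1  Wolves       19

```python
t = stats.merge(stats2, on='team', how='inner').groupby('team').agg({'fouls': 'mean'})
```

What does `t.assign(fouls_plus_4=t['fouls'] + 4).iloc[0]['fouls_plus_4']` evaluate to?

8.0

merge on 'team' (how='inner') → 4 rows:
   fouls    team  assists
0      6  Sharks        6
1      2  Sharks        6
2      4  Wolves       19
3      3  Wolves       19
group by team, mean of fouls:
        fouls
team         
Sharks    4.0
Wolves    3.5
add column fouls_plus_4 = t['fouls'] + 4:
        fouls  fouls_plus_4
team                       
Sharks    4.0           8.0
Wolves    3.5           7.5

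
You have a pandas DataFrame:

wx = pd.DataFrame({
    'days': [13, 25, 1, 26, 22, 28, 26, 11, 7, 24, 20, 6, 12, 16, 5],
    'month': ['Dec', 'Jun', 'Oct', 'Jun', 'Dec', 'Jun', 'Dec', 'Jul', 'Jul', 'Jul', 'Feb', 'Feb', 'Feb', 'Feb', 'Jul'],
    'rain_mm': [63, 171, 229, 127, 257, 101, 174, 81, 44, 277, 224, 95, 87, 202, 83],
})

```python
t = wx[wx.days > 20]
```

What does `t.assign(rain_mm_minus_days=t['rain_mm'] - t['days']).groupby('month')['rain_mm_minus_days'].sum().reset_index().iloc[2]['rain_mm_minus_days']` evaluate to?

320

filter rows where days > 20:
   days month  rain_mm
1    25   Jun      171
3    26   Jun      127
4    22   Dec      257
5    28   Jun      101
6    26   Dec      174
9    24   Jul      277
add column rain_mm_minus_days = t['rain_mm'] - t['days']:
   days month  rain_mm  rain_mm_minus_days
1    25   Jun      171                 146
3    26   Jun      127                 101
4    22   Dec      257                 235
5    28   Jun      101                  73
6    26   Dec      174                 148
9    24   Jul      277                 253
group by month, sum of rain_mm_minus_days:
month
Dec    383
Jul    253
Jun    320
Name: rain_mm_minus_days, dtype: int64
reset_index():
  month  rain_mm_minus_days
0   Dec                 383
1   Jul                 253
2   Jun                 320
Finally, value at position 2, column 'rain_mm_minus_days' = 320.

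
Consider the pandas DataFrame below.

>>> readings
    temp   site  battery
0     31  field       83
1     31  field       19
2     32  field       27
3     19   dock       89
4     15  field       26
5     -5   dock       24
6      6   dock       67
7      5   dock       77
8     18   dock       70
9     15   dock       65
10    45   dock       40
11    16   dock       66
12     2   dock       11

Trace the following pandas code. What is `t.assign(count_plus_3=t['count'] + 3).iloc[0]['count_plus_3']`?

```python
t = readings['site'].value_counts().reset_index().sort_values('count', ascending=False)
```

value_counts of site:
site
dock     9
field    4
Name: count, dtype: int64
reset_index():
    site  count
0   dock      9
1  field      4
sort by count descending:
    site  count
0   dock      9
1  field      4
add column count_plus_3 = t['count'] + 3:
    site  count  count_plus_3
0   dock      9            12
1  field      4             7
Finally, value at position 0, column 'count_plus_3' = 12.

12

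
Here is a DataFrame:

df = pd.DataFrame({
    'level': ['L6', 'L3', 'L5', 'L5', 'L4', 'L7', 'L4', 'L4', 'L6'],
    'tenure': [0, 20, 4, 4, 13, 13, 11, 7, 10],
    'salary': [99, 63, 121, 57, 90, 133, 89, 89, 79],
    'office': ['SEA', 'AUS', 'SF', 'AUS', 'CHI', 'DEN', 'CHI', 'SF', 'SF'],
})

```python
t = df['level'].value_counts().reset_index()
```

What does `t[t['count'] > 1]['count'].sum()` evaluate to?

value_counts of level:
level
L4    3
L6    2
L5    2
L3    1
L7    1
Name: count, dtype: int64
reset_index():
  level  count
0    L4      3
1    L6      2
2    L5      2
3    L3      1
4    L7      1
filter rows where count > 1:
  level  count
0    L4      3
1    L6      2
2    L5      2

7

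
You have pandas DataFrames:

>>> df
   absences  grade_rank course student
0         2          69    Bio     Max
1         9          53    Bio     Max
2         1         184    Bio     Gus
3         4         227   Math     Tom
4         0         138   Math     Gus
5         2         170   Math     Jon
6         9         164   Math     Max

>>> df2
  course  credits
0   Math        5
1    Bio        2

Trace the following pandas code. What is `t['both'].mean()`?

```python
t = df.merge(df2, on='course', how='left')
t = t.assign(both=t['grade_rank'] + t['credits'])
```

merge on 'course' (how='left') → 7 rows:
   absences  grade_rank course student  credits
0         2          69    Bio     Max        2
1         9          53    Bio     Max        2
2         1         184    Bio     Gus        2
3         4         227   Math     Tom        5
4         0         138   Math     Gus        5
5         2         170   Math     Jon        5
6         9         164   Math     Max        5
add column both = t['grade_rank'] + t['credits']:
   absences  grade_rank course student  credits  both
0         2          69    Bio     Max        2    71
1         9          53    Bio     Max        2    55
2         1         184    Bio     Gus        2   186
3         4         227   Math     Tom        5   232
4         0         138   Math     Gus        5   143
5         2         170   Math     Jon        5   175
6         9         164   Math     Max        5   169
Finally, mean of column 'both' = 147.285714286.

147.285714286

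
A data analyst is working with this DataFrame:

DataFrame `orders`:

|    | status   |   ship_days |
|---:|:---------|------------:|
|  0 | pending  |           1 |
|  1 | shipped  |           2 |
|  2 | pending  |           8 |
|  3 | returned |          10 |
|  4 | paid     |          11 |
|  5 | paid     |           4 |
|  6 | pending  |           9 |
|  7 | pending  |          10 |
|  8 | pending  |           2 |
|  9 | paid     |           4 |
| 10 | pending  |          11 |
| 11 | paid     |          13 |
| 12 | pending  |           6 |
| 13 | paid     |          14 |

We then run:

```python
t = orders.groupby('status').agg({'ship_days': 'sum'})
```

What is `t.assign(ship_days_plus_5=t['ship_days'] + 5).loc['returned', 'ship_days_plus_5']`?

group by status, sum of ship_days:
          ship_days
status             
paid             46
pending          47
returned         10
shipped           2
add column ship_days_plus_5 = t['ship_days'] + 5:
          ship_days  ship_days_plus_5
status                               
paid             46                51
pending          47                52
returned         10                15
shipped           2                 7
value at row 'returned', column 'ship_days_plus_5' → 15

15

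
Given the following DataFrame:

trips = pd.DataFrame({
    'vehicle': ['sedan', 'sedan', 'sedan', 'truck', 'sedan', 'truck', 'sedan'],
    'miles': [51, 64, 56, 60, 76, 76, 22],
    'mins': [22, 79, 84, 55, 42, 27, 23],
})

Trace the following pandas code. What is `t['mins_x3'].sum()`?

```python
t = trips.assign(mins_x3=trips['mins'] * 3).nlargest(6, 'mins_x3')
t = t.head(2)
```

489

add column mins_x3 = trips['mins'] * 3:
  vehicle  miles  mins  mins_x3
0   sedan     51    22       66
1   sedan     64    79      237
2   sedan     56    84      252
3   truck     60    55      165
4   sedan     76    42      126
5   truck     76    27       81
6   sedan     22    23       69
take 6 rows with largest mins_x3:
  vehicle  miles  mins  mins_x3
2   sedan     56    84      252
1   sedan     64    79      237
3   truck     60    55      165
4   sedan     76    42      126
5   truck     76    27       81
6   sedan     22    23       69
take first 2 rows:
  vehicle  miles  mins  mins_x3
2   sedan     56    84      252
1   sedan     64    79      237
Then the sum of column 'mins_x3': 489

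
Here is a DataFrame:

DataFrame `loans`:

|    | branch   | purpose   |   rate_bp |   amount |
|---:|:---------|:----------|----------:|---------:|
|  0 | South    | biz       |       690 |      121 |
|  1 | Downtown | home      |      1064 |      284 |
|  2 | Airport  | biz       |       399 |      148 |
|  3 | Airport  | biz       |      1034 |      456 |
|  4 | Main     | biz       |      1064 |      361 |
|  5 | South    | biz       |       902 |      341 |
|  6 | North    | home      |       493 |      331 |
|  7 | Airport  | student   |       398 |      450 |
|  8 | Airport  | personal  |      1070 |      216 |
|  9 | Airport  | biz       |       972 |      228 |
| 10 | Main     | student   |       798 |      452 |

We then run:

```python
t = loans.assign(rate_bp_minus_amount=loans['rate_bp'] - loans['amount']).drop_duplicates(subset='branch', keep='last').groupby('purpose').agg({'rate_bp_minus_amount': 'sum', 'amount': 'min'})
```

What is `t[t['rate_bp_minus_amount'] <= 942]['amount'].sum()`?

736

add column rate_bp_minus_amount = loans['rate_bp'] - loans['amount']:
      branch   purpose  rate_bp  amount  rate_bp_minus_amount
0      South       biz      690     121                   569
1   Downtown      home     1064     284                   780
2    Airport       biz      399     148                   251
3    Airport       biz     1034     456                   578
4       Main       biz     1064     361                   703
5      South       biz      902     341                   561
6      North      home      493     331                   162
7    Airport   student      398     450                   -52
8    Airport  personal     1070     216                   854
9    Airport       biz      972     228                   744
10      Main   student      798     452                   346
drop duplicate branch (keep=last):
      branch  purpose  rate_bp  amount  rate_bp_minus_amount
1   Downtown     home     1064     284                   780
5      South      biz      902     341                   561
6      North     home      493     331                   162
9    Airport      biz      972     228                   744
10      Main  student      798     452                   346
group by purpose: sum(rate_bp_minus_amount), min(amount):
         rate_bp_minus_amount  amount
purpose                              
biz                      1305     228
home                      942     284
student                   346     452
filter rows where rate_bp_minus_amount <= 942:
         rate_bp_minus_amount  amount
purpose                              
home                      942     284
student                   346     452
The sum of column 'amount' is 736.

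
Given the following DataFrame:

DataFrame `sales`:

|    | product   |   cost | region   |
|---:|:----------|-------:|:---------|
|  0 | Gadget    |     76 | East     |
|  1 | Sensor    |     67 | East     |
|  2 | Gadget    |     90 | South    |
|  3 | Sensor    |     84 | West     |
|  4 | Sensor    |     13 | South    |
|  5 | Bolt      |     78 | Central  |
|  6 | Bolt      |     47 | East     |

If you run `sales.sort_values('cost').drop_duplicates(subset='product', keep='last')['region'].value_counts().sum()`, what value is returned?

3

sort by cost:
  product  cost   region
4  Sensor    13    South
6    Bolt    47     East
1  Sensor    67     East
0  Gadget    76     East
5    Bolt    78  Central
3  Sensor    84     West
2  Gadget    90    South
drop duplicate product (keep=last):
  product  cost   region
5    Bolt    78  Central
3  Sensor    84     West
2  Gadget    90    South
value_counts of region:
region
Central    1
West       1
South      1
Name: count, dtype: int64
Taking the sum of the resulting series gives 3.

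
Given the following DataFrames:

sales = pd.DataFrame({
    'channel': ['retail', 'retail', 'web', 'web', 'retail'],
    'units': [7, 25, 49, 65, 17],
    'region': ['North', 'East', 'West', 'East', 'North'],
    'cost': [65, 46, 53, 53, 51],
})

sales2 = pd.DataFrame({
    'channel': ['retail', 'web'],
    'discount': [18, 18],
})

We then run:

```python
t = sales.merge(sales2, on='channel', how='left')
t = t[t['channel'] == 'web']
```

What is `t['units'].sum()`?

114

merge on 'channel' (how='left') → 5 rows:
  channel  units region  cost  discount
0  retail      7  North    65        18
1  retail     25   East    46        18
2     web     49   West    53        18
3     web     65   East    53        18
4  retail     17  North    51        18
filter rows where channel == 'web':
  channel  units region  cost  discount
2     web     49   West    53        18
3     web     65   East    53        18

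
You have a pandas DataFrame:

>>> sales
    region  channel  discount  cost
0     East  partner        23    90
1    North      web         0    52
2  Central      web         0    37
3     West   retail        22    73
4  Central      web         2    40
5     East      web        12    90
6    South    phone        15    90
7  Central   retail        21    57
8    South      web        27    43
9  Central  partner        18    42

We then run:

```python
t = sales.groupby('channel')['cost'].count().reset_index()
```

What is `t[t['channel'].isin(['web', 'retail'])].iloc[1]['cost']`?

group by channel, count of cost:
channel
partner    2
phone      1
retail     2
web        5
Name: cost, dtype: int64
reset_index():
   channel  cost
0  partner     2
1    phone     1
2   retail     2
3      web     5
filter rows where channel in ['web', 'retail']:
  channel  cost
2  retail     2
3     web     5
So iloc[1]['cost'] = 5.

5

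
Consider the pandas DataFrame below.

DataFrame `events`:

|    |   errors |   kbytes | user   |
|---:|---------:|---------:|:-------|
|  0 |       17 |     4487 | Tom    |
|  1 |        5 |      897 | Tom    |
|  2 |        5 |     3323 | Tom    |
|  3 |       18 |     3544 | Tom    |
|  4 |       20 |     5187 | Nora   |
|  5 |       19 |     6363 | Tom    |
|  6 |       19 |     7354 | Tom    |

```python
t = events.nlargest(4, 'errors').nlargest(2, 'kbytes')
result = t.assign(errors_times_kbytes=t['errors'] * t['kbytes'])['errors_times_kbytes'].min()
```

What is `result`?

120897

take 4 rows with largest errors:
   errors  kbytes  user
4      20    5187  Nora
5      19    6363   Tom
6      19    7354   Tom
3      18    3544   Tom
take 2 rows with largest kbytes:
   errors  kbytes user
6      19    7354  Tom
5      19    6363  Tom
add column errors_times_kbytes = t['errors'] * t['kbytes']:
   errors  kbytes user  errors_times_kbytes
6      19    7354  Tom               139726
5      19    6363  Tom               120897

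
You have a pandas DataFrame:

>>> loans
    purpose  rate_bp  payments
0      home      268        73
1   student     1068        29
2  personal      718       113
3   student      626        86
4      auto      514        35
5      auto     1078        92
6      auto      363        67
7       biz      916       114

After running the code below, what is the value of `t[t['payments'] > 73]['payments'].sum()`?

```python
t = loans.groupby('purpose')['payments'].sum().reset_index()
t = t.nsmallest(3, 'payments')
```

227

group by purpose, sum of payments:
purpose
auto        194
biz         114
home         73
personal    113
student     115
Name: payments, dtype: int64
reset_index():
    purpose  payments
0      auto       194
1       biz       114
2      home        73
3  personal       113
4   student       115
take 3 rows with smallest payments:
    purpose  payments
2      home        73
3  personal       113
1       biz       114
filter rows where payments > 73:
    purpose  payments
3  personal       113
1       biz       114
So sum() = 227.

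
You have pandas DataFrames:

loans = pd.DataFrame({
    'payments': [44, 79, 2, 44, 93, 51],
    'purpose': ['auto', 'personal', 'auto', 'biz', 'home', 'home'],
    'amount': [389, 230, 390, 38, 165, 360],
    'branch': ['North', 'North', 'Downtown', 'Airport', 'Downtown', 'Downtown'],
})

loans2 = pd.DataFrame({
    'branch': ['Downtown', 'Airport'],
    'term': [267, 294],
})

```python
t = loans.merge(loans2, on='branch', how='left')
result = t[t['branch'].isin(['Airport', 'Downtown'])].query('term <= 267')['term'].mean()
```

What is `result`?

267.0

merge on 'branch' (how='left') → 6 rows:
   payments   purpose  amount    branch   term
0        44      auto     389     North    NaN
1        79  personal     230     North    NaN
2         2      auto     390  Downtown  267.0
3        44       biz      38   Airport  294.0
4        93      home     165  Downtown  267.0
5        51      home     360  Downtown  267.0
filter rows where branch in ['Airport', 'Downtown']:
   payments purpose  amount    branch   term
2         2    auto     390  Downtown  267.0
3        44     biz      38   Airport  294.0
4        93    home     165  Downtown  267.0
5        51    home     360  Downtown  267.0
filter rows where term <= 267:
   payments purpose  amount    branch   term
2         2    auto     390  Downtown  267.0
4        93    home     165  Downtown  267.0
5        51    home     360  Downtown  267.0
The mean of column 'term' is 267.0.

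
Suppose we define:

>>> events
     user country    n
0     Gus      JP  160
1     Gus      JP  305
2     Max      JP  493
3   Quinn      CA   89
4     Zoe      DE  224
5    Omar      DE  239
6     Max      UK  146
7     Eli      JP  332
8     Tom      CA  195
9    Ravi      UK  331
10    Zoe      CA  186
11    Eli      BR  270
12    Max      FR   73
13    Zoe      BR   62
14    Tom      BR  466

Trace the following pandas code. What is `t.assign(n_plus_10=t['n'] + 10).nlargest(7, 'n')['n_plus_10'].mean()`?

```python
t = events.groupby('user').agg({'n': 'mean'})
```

group by user, mean of n:
                n
user             
Eli    301.000000
Gus    232.500000
Max    237.333333
Omar   239.000000
Quinn   89.000000
Ravi   331.000000
Tom    330.500000
Zoe    157.333333
add column n_plus_10 = t['n'] + 10:
                n   n_plus_10
user                         
Eli    301.000000  311.000000
Gus    232.500000  242.500000
Max    237.333333  247.333333
Omar   239.000000  249.000000
Quinn   89.000000   99.000000
Ravi   331.000000  341.000000
Tom    330.500000  340.500000
Zoe    157.333333  167.333333
take 7 rows with largest n:
               n   n_plus_10
user                        
Ravi  331.000000  341.000000
Tom   330.500000  340.500000
Eli   301.000000  311.000000
Omar  239.000000  249.000000
Max   237.333333  247.333333
Gus   232.500000  242.500000
Zoe   157.333333  167.333333
So mean() = 271.238095238.

271.238095238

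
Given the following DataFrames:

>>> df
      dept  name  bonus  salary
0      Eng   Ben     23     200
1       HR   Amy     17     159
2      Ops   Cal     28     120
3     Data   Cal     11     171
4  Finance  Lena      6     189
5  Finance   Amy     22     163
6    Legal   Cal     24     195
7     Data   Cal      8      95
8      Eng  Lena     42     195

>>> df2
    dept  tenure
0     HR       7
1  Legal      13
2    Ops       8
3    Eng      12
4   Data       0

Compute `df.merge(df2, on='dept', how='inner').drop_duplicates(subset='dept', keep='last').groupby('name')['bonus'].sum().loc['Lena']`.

42

merge on 'dept' (how='inner') → 7 rows:
    dept  name  bonus  salary  tenure
0    Eng   Ben     23     200      12
1     HR   Amy     17     159       7
2    Ops   Cal     28     120       8
3   Data   Cal     11     171       0
4  Legal   Cal     24     195      13
5   Data   Cal      8      95       0
6    Eng  Lena     42     195      12
drop duplicate dept (keep=last):
    dept  name  bonus  salary  tenure
1     HR   Amy     17     159       7
2    Ops   Cal     28     120       8
4  Legal   Cal     24     195      13
5   Data   Cal      8      95       0
6    Eng  Lena     42     195      12
group by name, sum of bonus:
name
Amy     17
Cal     60
Lena    42
Name: bonus, dtype: int64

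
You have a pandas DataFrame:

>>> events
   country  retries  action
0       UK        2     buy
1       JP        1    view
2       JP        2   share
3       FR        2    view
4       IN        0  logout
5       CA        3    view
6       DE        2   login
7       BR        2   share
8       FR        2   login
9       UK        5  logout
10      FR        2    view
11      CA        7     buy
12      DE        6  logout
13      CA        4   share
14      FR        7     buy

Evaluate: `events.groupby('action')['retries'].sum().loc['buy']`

group by action, sum of retries:
action
buy       16
login      4
logout    11
share      8
view       8
Name: retries, dtype: int64
The value at index 'buy' is 16.

16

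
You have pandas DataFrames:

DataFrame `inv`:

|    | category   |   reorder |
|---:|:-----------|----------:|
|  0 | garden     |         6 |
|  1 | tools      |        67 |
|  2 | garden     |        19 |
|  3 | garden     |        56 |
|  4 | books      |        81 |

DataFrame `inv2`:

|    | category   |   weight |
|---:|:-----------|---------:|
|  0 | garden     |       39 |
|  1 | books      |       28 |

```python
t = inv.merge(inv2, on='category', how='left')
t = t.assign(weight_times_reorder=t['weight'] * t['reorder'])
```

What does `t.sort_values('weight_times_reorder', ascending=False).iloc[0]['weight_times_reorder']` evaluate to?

2268.0

merge on 'category' (how='left') → 5 rows:
  category  reorder  weight
0   garden        6    39.0
1    tools       67     NaN
2   garden       19    39.0
3   garden       56    39.0
4    books       81    28.0
add column weight_times_reorder = t['weight'] * t['reorder']:
  category  reorder  weight  weight_times_reorder
0   garden        6    39.0                 234.0
1    tools       67     NaN                   NaN
2   garden       19    39.0                 741.0
3   garden       56    39.0                2184.0
4    books       81    28.0                2268.0
sort by weight_times_reorder descending:
  category  reorder  weight  weight_times_reorder
4    books       81    28.0                2268.0
3   garden       56    39.0                2184.0
2   garden       19    39.0                 741.0
0   garden        6    39.0                 234.0
1    tools       67     NaN                   NaN
Then the value at position 0, column 'weight_times_reorder': 2268.0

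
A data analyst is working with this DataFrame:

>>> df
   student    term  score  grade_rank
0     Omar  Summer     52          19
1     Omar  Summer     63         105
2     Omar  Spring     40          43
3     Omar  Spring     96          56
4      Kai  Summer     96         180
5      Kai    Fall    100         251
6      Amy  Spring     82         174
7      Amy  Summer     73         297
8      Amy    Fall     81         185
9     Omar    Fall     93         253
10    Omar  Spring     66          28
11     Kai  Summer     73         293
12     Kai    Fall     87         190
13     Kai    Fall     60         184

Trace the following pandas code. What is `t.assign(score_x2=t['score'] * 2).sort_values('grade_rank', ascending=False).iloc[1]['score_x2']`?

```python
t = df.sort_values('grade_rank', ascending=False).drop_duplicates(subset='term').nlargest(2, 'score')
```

sort by grade_rank descending:
   student    term  score  grade_rank
7      Amy  Summer     73         297
11     Kai  Summer     73         293
9     Omar    Fall     93         253
5      Kai    Fall    100         251
12     Kai    Fall     87         190
8      Amy    Fall     81         185
13     Kai    Fall     60         184
4      Kai  Summer     96         180
6      Amy  Spring     82         174
1     Omar  Summer     63         105
3     Omar  Spring     96          56
2     Omar  Spring     40          43
10    Omar  Spring     66          28
0     Omar  Summer     52          19
drop duplicate term (keep=first):
  student    term  score  grade_rank
7     Amy  Summer     73         297
9    Omar    Fall     93         253
6     Amy  Spring     82         174
take 2 rows with largest score:
  student    term  score  grade_rank
9    Omar    Fall     93         253
6     Amy  Spring     82         174
add column score_x2 = t['score'] * 2:
  student    term  score  grade_rank  score_x2
9    Omar    Fall     93         253       186
6     Amy  Spring     82         174       164
sort by grade_rank descending:
  student    term  score  grade_rank  score_x2
9    Omar    Fall     93         253       186
6     Amy  Spring     82         174       164
Taking the value at position 1, column 'score_x2' gives 164.

164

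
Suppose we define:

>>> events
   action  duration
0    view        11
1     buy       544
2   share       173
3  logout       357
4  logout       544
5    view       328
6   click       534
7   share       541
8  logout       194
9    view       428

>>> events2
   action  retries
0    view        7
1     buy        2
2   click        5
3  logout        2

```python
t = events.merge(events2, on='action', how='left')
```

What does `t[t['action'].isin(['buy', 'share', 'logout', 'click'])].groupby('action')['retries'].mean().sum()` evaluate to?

merge on 'action' (how='left') → 10 rows:
   action  duration  retries
0    view        11      7.0
1     buy       544      2.0
2   share       173      NaN
3  logout       357      2.0
4  logout       544      2.0
5    view       328      7.0
6   click       534      5.0
7   share       541      NaN
8  logout       194      2.0
9    view       428      7.0
filter rows where action in ['buy', 'share', 'logout', 'click']:
   action  duration  retries
1     buy       544      2.0
2   share       173      NaN
3  logout       357      2.0
4  logout       544      2.0
6   click       534      5.0
7   share       541      NaN
8  logout       194      2.0
group by action, mean of retries:
action
buy       2.0
click     5.0
logout    2.0
share     NaN
Name: retries, dtype: float64
Finally, sum of the resulting series = 9.0.

9.0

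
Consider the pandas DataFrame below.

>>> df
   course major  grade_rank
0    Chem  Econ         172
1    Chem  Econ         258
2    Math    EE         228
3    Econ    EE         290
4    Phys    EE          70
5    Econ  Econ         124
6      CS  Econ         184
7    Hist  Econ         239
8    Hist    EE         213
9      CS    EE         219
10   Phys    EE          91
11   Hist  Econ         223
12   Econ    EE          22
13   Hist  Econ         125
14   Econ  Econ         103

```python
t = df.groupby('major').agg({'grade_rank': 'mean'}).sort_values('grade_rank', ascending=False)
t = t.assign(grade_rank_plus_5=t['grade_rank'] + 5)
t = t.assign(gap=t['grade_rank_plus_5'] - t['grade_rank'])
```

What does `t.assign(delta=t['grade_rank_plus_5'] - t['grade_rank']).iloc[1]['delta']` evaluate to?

5.0

group by major, mean of grade_rank:
       grade_rank
major            
EE     161.857143
Econ   178.500000
sort by grade_rank descending:
       grade_rank
major            
Econ   178.500000
EE     161.857143
add column grade_rank_plus_5 = t['grade_rank'] + 5:
       grade_rank  grade_rank_plus_5
major                               
Econ   178.500000         183.500000
EE     161.857143         166.857143
add column gap = t['grade_rank_plus_5'] - t['grade_rank']:
       grade_rank  grade_rank_plus_5  gap
major                                    
Econ   178.500000         183.500000  5.0
EE     161.857143         166.857143  5.0
add column delta = t['grade_rank_plus_5'] - t['grade_rank']:
       grade_rank  grade_rank_plus_5  gap  delta
major                                           
Econ   178.500000         183.500000  5.0    5.0
EE     161.857143         166.857143  5.0    5.0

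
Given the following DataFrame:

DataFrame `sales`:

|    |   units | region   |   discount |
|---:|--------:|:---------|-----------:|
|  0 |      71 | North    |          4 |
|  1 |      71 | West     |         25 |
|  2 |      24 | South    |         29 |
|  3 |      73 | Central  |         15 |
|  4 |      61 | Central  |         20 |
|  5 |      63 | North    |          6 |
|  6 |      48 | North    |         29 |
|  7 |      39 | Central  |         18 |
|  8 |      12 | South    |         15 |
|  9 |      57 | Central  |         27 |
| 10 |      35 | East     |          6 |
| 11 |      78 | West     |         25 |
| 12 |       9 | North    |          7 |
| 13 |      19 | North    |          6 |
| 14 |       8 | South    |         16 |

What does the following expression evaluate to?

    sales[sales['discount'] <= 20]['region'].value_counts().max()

4

filter rows where discount <= 20:
    units   region  discount
0      71    North         4
3      73  Central        15
4      61  Central        20
5      63    North         6
7      39  Central        18
8      12    South        15
10     35     East         6
12      9    North         7
13     19    North         6
14      8    South        16
value_counts of region:
region
North      4
Central    3
South      2
East       1
Name: count, dtype: int64
Taking the max of the resulting series gives 4.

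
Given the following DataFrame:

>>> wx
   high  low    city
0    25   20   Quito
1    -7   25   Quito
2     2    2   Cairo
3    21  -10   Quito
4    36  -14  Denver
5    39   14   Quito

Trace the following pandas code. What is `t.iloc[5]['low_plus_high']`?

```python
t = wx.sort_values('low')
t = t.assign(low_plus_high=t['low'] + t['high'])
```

sort by low:
   high  low    city
4    36  -14  Denver
3    21  -10   Quito
2     2    2   Cairo
5    39   14   Quito
0    25   20   Quito
1    -7   25   Quito
add column low_plus_high = t['low'] + t['high']:
   high  low    city  low_plus_high
4    36  -14  Denver             22
3    21  -10   Quito             11
2     2    2   Cairo              4
5    39   14   Quito             53
0    25   20   Quito             45
1    -7   25   Quito             18
Hence 18.

18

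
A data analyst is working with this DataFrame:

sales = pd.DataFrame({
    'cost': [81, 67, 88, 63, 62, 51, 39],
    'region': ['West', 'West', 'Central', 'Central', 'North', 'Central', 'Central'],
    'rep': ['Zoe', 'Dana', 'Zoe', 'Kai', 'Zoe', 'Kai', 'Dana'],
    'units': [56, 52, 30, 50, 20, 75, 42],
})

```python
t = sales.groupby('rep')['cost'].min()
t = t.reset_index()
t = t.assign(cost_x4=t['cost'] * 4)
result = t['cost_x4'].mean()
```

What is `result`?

group by rep, min of cost:
rep
Dana    39
Kai     51
Zoe     62
Name: cost, dtype: int64
reset_index():
    rep  cost
0  Dana    39
1   Kai    51
2   Zoe    62
add column cost_x4 = t['cost'] * 4:
    rep  cost  cost_x4
0  Dana    39      156
1   Kai    51      204
2   Zoe    62      248
The mean of column 'cost_x4' is 202.666666667.

202.666666667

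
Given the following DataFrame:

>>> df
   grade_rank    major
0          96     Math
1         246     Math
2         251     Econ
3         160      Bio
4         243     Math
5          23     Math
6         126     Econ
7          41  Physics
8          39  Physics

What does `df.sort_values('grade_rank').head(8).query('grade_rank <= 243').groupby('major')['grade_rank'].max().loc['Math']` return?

243

sort by grade_rank:
   grade_rank    major
5          23     Math
8          39  Physics
7          41  Physics
0          96     Math
6         126     Econ
3         160      Bio
4         243     Math
1         246     Math
2         251     Econ
take first 8 rows:
   grade_rank    major
5          23     Math
8          39  Physics
7          41  Physics
0          96     Math
6         126     Econ
3         160      Bio
4         243     Math
1         246     Math
filter rows where grade_rank <= 243:
   grade_rank    major
5          23     Math
8          39  Physics
7          41  Physics
0          96     Math
6         126     Econ
3         160      Bio
4         243     Math
group by major, max of grade_rank:
major
Bio        160
Econ       126
Math       243
Physics     41
Name: grade_rank, dtype: int64
So loc['Math'] = 243.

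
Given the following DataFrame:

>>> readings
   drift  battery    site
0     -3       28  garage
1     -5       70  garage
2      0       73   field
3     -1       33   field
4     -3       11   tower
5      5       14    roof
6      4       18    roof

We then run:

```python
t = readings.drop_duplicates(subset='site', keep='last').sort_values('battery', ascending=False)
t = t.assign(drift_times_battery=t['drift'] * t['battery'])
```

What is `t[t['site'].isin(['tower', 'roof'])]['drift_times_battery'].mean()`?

19.5

drop duplicate site (keep=last):
   drift  battery    site
1     -5       70  garage
3     -1       33   field
4     -3       11   tower
6      4       18    roof
sort by battery descending:
   drift  battery    site
1     -5       70  garage
3     -1       33   field
6      4       18    roof
4     -3       11   tower
add column drift_times_battery = t['drift'] * t['battery']:
   drift  battery    site  drift_times_battery
1     -5       70  garage                 -350
3     -1       33   field                  -33
6      4       18    roof                   72
4     -3       11   tower                  -33
filter rows where site in ['tower', 'roof']:
   drift  battery   site  drift_times_battery
6      4       18   roof                   72
4     -3       11  tower                  -33
So mean() = 19.5.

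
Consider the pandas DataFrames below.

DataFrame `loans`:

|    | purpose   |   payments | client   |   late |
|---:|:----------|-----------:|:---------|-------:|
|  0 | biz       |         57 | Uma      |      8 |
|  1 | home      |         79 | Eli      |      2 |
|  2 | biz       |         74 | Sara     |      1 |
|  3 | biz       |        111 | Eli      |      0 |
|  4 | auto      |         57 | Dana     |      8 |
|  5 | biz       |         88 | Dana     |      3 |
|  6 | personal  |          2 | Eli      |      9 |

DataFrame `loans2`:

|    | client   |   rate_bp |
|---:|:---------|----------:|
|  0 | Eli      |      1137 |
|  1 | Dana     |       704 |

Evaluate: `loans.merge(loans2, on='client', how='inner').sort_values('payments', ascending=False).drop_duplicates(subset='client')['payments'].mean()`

99.5

merge on 'client' (how='inner') → 5 rows:
    purpose  payments client  late  rate_bp
0      home        79    Eli     2     1137
1       biz       111    Eli     0     1137
2      auto        57   Dana     8      704
3       biz        88   Dana     3      704
4  personal         2    Eli     9     1137
sort by payments descending:
    purpose  payments client  late  rate_bp
1       biz       111    Eli     0     1137
3       biz        88   Dana     3      704
0      home        79    Eli     2     1137
2      auto        57   Dana     8      704
4  personal         2    Eli     9     1137
drop duplicate client (keep=first):
  purpose  payments client  late  rate_bp
1     biz       111    Eli     0     1137
3     biz        88   Dana     3      704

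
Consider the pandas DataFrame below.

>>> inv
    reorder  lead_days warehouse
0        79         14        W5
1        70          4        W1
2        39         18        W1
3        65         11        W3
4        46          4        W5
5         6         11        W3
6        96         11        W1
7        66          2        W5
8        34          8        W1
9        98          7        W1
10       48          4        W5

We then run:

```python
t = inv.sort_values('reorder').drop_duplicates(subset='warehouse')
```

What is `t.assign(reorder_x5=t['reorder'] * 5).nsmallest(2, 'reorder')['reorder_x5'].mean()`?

100.0

sort by reorder:
    reorder  lead_days warehouse
5         6         11        W3
8        34          8        W1
2        39         18        W1
4        46          4        W5
10       48          4        W5
3        65         11        W3
7        66          2        W5
1        70          4        W1
0        79         14        W5
6        96         11        W1
9        98          7        W1
drop duplicate warehouse (keep=first):
   reorder  lead_days warehouse
5        6         11        W3
8       34          8        W1
4       46          4        W5
add column reorder_x5 = t['reorder'] * 5:
   reorder  lead_days warehouse  reorder_x5
5        6         11        W3          30
8       34          8        W1         170
4       46          4        W5         230
take 2 rows with smallest reorder:
   reorder  lead_days warehouse  reorder_x5
5        6         11        W3          30
8       34          8        W1         170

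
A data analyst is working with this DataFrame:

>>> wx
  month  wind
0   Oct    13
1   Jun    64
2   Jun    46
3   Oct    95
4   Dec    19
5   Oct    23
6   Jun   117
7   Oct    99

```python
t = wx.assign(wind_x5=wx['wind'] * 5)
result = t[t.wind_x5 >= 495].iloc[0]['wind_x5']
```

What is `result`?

585

add column wind_x5 = wx['wind'] * 5:
  month  wind  wind_x5
0   Oct    13       65
1   Jun    64      320
2   Jun    46      230
3   Oct    95      475
4   Dec    19       95
5   Oct    23      115
6   Jun   117      585
7   Oct    99      495
filter rows where wind_x5 >= 495:
  month  wind  wind_x5
6   Jun   117      585
7   Oct    99      495
Hence 585.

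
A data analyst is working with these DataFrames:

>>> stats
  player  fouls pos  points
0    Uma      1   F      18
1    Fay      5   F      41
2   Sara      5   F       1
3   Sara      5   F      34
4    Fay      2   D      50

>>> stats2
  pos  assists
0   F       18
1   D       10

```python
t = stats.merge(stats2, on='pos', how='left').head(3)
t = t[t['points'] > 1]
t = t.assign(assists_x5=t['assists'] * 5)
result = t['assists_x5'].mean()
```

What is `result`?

merge on 'pos' (how='left') → 5 rows:
  player  fouls pos  points  assists
0    Uma      1   F      18       18
1    Fay      5   F      41       18
2   Sara      5   F       1       18
3   Sara      5   F      34       18
4    Fay      2   D      50       10
take first 3 rows:
  player  fouls pos  points  assists
0    Uma      1   F      18       18
1    Fay      5   F      41       18
2   Sara      5   F       1       18
filter rows where points > 1:
  player  fouls pos  points  assists
0    Uma      1   F      18       18
1    Fay      5   F      41       18
add column assists_x5 = t['assists'] * 5:
  player  fouls pos  points  assists  assists_x5
0    Uma      1   F      18       18          90
1    Fay      5   F      41       18          90
Hence 90.0.

90.0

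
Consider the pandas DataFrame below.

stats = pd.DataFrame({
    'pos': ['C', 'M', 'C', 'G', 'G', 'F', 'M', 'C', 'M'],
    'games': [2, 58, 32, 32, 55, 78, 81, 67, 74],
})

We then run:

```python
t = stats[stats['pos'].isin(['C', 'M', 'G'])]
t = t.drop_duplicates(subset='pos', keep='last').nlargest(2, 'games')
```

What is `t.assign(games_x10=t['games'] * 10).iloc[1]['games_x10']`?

filter rows where pos in ['C', 'M', 'G']:
  pos  games
0   C      2
1   M     58
2   C     32
3   G     32
4   G     55
6   M     81
7   C     67
8   M     74
drop duplicate pos (keep=last):
  pos  games
4   G     55
7   C     67
8   M     74
take 2 rows with largest games:
  pos  games
8   M     74
7   C     67
add column games_x10 = t['games'] * 10:
  pos  games  games_x10
8   M     74        740
7   C     67        670
Hence 670.

670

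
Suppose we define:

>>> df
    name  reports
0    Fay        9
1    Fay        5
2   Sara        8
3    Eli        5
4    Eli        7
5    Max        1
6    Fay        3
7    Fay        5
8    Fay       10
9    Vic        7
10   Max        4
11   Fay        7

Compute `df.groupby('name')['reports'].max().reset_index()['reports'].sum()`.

group by name, max of reports:
name
Eli      7
Fay     10
Max      4
Sara     8
Vic      7
Name: reports, dtype: int64
reset_index():
   name  reports
0   Eli        7
1   Fay       10
2   Max        4
3  Sara        8
4   Vic        7
Then the sum of column 'reports': 36

36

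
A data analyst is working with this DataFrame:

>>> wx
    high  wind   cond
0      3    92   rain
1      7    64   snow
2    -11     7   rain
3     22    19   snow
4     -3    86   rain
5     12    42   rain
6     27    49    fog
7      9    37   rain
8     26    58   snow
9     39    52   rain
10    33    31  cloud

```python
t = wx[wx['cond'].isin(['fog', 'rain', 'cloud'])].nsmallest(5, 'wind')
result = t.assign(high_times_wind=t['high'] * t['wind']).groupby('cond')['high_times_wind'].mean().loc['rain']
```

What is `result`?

filter rows where cond in ['fog', 'rain', 'cloud']:
    high  wind   cond
0      3    92   rain
2    -11     7   rain
4     -3    86   rain
5     12    42   rain
6     27    49    fog
7      9    37   rain
9     39    52   rain
10    33    31  cloud
take 5 rows with smallest wind:
    high  wind   cond
2    -11     7   rain
10    33    31  cloud
7      9    37   rain
5     12    42   rain
6     27    49    fog
add column high_times_wind = t['high'] * t['wind']:
    high  wind   cond  high_times_wind
2    -11     7   rain              -77
10    33    31  cloud             1023
7      9    37   rain              333
5     12    42   rain              504
6     27    49    fog             1323
group by cond, mean of high_times_wind:
cond
cloud    1023.000000
fog      1323.000000
rain      253.333333
Name: high_times_wind, dtype: float64
The value at index 'rain' is 253.333333333.

253.333333333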